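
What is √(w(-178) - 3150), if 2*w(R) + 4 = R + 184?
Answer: I*√3149 ≈ 56.116*I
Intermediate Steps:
w(R) = 90 + R/2 (w(R) = -2 + (R + 184)/2 = -2 + (184 + R)/2 = -2 + (92 + R/2) = 90 + R/2)
√(w(-178) - 3150) = √((90 + (½)*(-178)) - 3150) = √((90 - 89) - 3150) = √(1 - 3150) = √(-3149) = I*√3149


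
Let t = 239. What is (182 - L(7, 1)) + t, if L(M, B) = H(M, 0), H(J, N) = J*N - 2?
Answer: 423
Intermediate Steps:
H(J, N) = -2 + J*N
L(M, B) = -2 (L(M, B) = -2 + M*0 = -2 + 0 = -2)
(182 - L(7, 1)) + t = (182 - 1*(-2)) + 239 = (182 + 2) + 239 = 184 + 239 = 423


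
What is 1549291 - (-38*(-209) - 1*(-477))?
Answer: 1540872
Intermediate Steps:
1549291 - (-38*(-209) - 1*(-477)) = 1549291 - (7942 + 477) = 1549291 - 1*8419 = 1549291 - 8419 = 1540872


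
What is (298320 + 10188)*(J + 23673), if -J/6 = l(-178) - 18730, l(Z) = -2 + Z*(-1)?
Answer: 41647654476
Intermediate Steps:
l(Z) = -2 - Z
J = 111324 (J = -6*((-2 - 1*(-178)) - 18730) = -6*((-2 + 178) - 18730) = -6*(176 - 18730) = -6*(-18554) = 111324)
(298320 + 10188)*(J + 23673) = (298320 + 10188)*(111324 + 23673) = 308508*134997 = 41647654476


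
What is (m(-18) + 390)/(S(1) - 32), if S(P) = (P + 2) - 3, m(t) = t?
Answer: -93/8 ≈ -11.625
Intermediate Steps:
S(P) = -1 + P (S(P) = (2 + P) - 3 = -1 + P)
(m(-18) + 390)/(S(1) - 32) = (-18 + 390)/((-1 + 1) - 32) = 372/(0 - 32) = 372/(-32) = 372*(-1/32) = -93/8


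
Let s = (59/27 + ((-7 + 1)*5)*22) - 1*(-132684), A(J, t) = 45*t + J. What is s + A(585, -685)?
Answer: 2748227/27 ≈ 1.0179e+5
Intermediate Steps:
A(J, t) = J + 45*t
s = 3564707/27 (s = (59*(1/27) - 6*5*22) + 132684 = (59/27 - 30*22) + 132684 = (59/27 - 660) + 132684 = -17761/27 + 132684 = 3564707/27 ≈ 1.3203e+5)
s + A(585, -685) = 3564707/27 + (585 + 45*(-685)) = 3564707/27 + (585 - 30825) = 3564707/27 - 30240 = 2748227/27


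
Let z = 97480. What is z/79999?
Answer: 97480/79999 ≈ 1.2185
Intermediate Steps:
z/79999 = 97480/79999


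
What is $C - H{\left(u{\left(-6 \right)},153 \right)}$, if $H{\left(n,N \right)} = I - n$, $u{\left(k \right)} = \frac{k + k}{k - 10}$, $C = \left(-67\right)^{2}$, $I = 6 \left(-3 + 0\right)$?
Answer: $\frac{18031}{4} \approx 4507.8$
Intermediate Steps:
$I = -18$ ($I = 6 \left(-3\right) = -18$)
$C = 4489$
$u{\left(k \right)} = \frac{2 k}{-10 + k}$
$H{\left(n,N \right)} = -18 - n$
$C - H{\left(u{\left(-6 \right)},153 \right)} = 4489 - \left(-18 - 2 \left(-6\right) \frac{1}{-10 - 6}\right) = 4489 - \left(-18 - 2 \left(-6\right) \frac{1}{-16}\right) = 4489 - \left(-18 - 2 \left(-6\right) \left(- \frac{1}{16}\right)\right) = 4489 - \left(-18 - \frac{3}{4}\right) = 4489 - - \frac{75}{4} = 4489 + \frac{75}{4} = \frac{18031}{4}$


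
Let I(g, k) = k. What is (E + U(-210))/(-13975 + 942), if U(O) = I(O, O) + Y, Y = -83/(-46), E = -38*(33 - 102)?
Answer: -111035/599518 ≈ -0.18521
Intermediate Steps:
E = 2622 (E = -38*(-69) = 2622)
Y = 83/46 (Y = -83*(-1/46) = 83/46 ≈ 1.8043)
U(O) = 83/46 + O (U(O) = O + 83/46 = 83/46 + O)
(E + U(-210))/(-13975 + 942) = (2622 + (83/46 - 210))/(-13975 + 942) = (2622 - 9577/46)/(-13033) = (111035/46)*(-1/13033) = -111035/599518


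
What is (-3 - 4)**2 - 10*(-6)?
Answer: 109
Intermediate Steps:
(-3 - 4)**2 - 10*(-6) = (-7)**2 + 60 = 49 + 60 = 109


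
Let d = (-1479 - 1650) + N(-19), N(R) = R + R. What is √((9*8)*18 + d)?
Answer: I*√1871 ≈ 43.255*I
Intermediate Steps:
N(R) = 2*R
d = -3167 (d = (-1479 - 1650) + 2*(-19) = -3129 - 38 = -3167)
√((9*8)*18 + d) = √((9*8)*18 - 3167) = √(72*18 - 3167) = √(1296 - 3167) = √(-1871) = I*√1871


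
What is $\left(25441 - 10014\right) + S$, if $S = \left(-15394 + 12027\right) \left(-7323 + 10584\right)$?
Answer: $-10964360$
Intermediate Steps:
$S = -10979787$ ($S = \left(-3367\right) 3261 = -10979787$)
$\left(25441 - 10014\right) + S = \left(25441 - 10014\right) - 10979787 = 15427 - 10979787 = -10964360$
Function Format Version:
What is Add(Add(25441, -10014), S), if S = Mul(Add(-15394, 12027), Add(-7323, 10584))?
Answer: -10964360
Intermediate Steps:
S = -10979787 (S = Mul(-3367, 3261) = -10979787)
Add(Add(25441, -10014), S) = Add(Add(25441, -10014), -10979787) = Add(15427, -10979787) = -10964360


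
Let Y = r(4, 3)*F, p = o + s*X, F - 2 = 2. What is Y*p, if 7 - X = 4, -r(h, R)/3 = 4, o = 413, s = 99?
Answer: -34080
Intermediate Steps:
F = 4 (F = 2 + 2 = 4)
r(h, R) = -12 (r(h, R) = -3*4 = -12)
X = 3 (X = 7 - 1*4 = 7 - 4 = 3)
p = 710 (p = 413 + 99*3 = 413 + 297 = 710)
Y = -48 (Y = -12*4 = -48)
Y*p = -48*710 = -34080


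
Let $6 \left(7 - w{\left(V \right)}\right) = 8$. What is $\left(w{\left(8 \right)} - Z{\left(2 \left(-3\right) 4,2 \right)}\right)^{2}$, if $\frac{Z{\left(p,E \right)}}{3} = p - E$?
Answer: $\frac{63001}{9} \approx 7000.1$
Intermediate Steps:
$w{\left(V \right)} = \frac{17}{3}$ ($w{\left(V \right)} = 7 - \frac{4}{3} = \frac{17}{3}$)
$Z{\left(p,E \right)} = - 3 E + 3 p$ ($Z{\left(p,E \right)} = 3 \left(p - E\right) = - 3 E + 3 p$)
$\left(w{\left(8 \right)} - Z{\left(2 \left(-3\right) 4,2 \right)}\right)^{2} = \left(\frac{17}{3} - \left(\left(-3\right) 2 + 3 \cdot 2 \left(-3\right) 4\right)\right)^{2} = \left(\frac{17}{3} - \left(-6 + 3 \left(\left(-6\right) 4\right)\right)\right)^{2} = \left(\frac{17}{3} - \left(-6 + 3 \left(-24\right)\right)\right)^{2} = \left(\frac{17}{3} - \left(-6 - 72\right)\right)^{2} = \left(\frac{17}{3} - -78\right)^{2} = \left(\frac{17}{3} + 78\right)^{2} = \left(\frac{251}{3}\right)^{2} = \frac{63001}{9}$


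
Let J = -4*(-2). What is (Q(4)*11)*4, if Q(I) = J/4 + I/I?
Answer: 132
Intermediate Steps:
J = 8
Q(I) = 3 (Q(I) = 8/4 + I/I = 8*(1/4) + 1 = 2 + 1 = 3)
(Q(4)*11)*4 = (3*11)*4 = 33*4 = 132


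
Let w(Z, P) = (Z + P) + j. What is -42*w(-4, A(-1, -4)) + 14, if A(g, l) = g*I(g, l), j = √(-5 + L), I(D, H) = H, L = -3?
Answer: 14 - 84*I*√2 ≈ 14.0 - 118.79*I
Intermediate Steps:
j = 2*I*√2 (j = √(-5 - 3) = √(-8) = 2*I*√2 ≈ 2.8284*I)
A(g, l) = g*l
w(Z, P) = P + Z + 2*I*√2 (w(Z, P) = (Z + P) + 2*I*√2 = (P + Z) + 2*I*√2 = P + Z + 2*I*√2)
-42*w(-4, A(-1, -4)) + 14 = -42*(-1*(-4) - 4 + 2*I*√2) + 14 = -42*(4 - 4 + 2*I*√2) + 14 = -84*I*√2 + 14 = 14 - 84*I*√2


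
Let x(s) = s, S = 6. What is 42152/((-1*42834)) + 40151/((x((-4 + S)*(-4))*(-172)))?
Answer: 75537581/2679072 ≈ 28.195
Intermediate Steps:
42152/((-1*42834)) + 40151/((x((-4 + S)*(-4))*(-172))) = 42152/((-1*42834)) + 40151/((((-4 + 6)*(-4))*(-172))) = 42152/(-42834) + 40151/(((2*(-4))*(-172))) = 42152*(-1/42834) + 40151/((-8*(-172))) = -1916/1947 + 40151/1376 = 75537581/2679072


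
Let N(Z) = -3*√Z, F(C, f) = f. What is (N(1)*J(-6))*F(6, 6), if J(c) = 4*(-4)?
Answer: 288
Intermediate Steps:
J(c) = -16
(N(1)*J(-6))*F(6, 6) = (-3*√1*(-16))*6 = (-3*1*(-16))*6 = -3*(-16)*6 = 48*6 = 288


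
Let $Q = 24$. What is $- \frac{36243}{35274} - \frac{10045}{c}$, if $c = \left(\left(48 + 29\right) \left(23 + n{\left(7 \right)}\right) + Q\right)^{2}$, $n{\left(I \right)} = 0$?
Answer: $- \frac{7808678627}{7576913990} \approx -1.0306$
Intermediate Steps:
$c = 3222025$ ($c = \left(\left(48 + 29\right) \left(23 + 0\right) + 24\right)^{2} = \left(77 \cdot 23 + 24\right)^{2} = \left(1771 + 24\right)^{2} = 1795^{2} = 3222025$)
$- \frac{36243}{35274} - \frac{10045}{c} = - \frac{36243}{35274} - \frac{10045}{3222025} = \left(-36243\right) \frac{1}{35274} - \frac{2009}{644405} = - \frac{12081}{11758} - \frac{2009}{644405} = - \frac{7808678627}{7576913990}$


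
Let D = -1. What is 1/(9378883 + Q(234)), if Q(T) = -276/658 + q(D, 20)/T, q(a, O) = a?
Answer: 76986/722042654017 ≈ 1.0662e-7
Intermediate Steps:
Q(T) = -138/329 - 1/T (Q(T) = -276/658 - 1/T = -276*1/658 - 1/T = -138/329 - 1/T)
1/(9378883 + Q(234)) = 1/(9378883 + (-138/329 - 1/234)) = 1/(9378883 - 32621/76986) = 1/(722042654017/76986) = 76986/722042654017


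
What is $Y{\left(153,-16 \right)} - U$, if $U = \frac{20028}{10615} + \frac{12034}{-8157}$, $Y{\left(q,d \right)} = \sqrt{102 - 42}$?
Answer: $- \frac{35627486}{86586555} + 2 \sqrt{15} \approx 7.3345$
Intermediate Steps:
$Y{\left(q,d \right)} = 2 \sqrt{15}$ ($Y{\left(q,d \right)} = \sqrt{60} = 2 \sqrt{15}$)
$U = \frac{35627486}{86586555}$ ($U = 20028 \cdot \frac{1}{10615} + 12034 \left(- \frac{1}{8157}\right) = \frac{20028}{10615} - \frac{12034}{8157} = \frac{35627486}{86586555} \approx 0.41147$)
$Y{\left(153,-16 \right)} - U = 2 \sqrt{15} - \frac{35627486}{86586555} = - \frac{35627486}{86586555} + 2 \sqrt{15}$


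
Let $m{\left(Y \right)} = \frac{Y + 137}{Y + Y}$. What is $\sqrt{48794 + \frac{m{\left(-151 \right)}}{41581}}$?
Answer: $\frac{\sqrt{1923579658219745751}}{6278731} \approx 220.89$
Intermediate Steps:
$m{\left(Y \right)} = \frac{137 + Y}{2 Y}$
$\sqrt{48794 + \frac{m{\left(-151 \right)}}{41581}} = \sqrt{48794 + \frac{\frac{1}{2} \frac{1}{-151} \left(137 - 151\right)}{41581}} = \sqrt{48794 + \frac{1}{2} \left(- \frac{1}{151}\right) \left(-14\right) \frac{1}{41581}} = \sqrt{48794 + \frac{7}{151} \cdot \frac{1}{41581}} = \sqrt{48794 + \frac{7}{6278731}} = \sqrt{\frac{306364400421}{6278731}} = \frac{\sqrt{1923579658219745751}}{6278731}$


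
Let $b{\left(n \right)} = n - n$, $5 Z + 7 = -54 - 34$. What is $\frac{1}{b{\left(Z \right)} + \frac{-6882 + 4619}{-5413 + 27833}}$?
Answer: $- \frac{22420}{2263} \approx -9.9072$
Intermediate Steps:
$Z = -19$ ($Z = - \frac{7}{5} + \frac{-54 - 34}{5} = - \frac{7}{5} + \frac{1}{5} \left(-88\right) = - \frac{7}{5} - \frac{88}{5} = -19$)
$b{\left(n \right)} = 0$
$\frac{1}{b{\left(Z \right)} + \frac{-6882 + 4619}{-5413 + 27833}} = \frac{1}{0 + \frac{-6882 + 4619}{-5413 + 27833}} = \frac{1}{0 - \frac{2263}{22420}} = \frac{1}{- \frac{2263}{22420}} = - \frac{22420}{2263}$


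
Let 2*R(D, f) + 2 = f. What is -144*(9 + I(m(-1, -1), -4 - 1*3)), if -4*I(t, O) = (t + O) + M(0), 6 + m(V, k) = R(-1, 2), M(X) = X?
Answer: -1764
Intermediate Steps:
R(D, f) = -1 + f/2
m(V, k) = -6 (m(V, k) = -6 + (-1 + (½)*2) = -6 + (-1 + 1) = -6 + 0 = -6)
I(t, O) = -O/4 - t/4 (I(t, O) = -((t + O) + 0)/4 = -((O + t) + 0)/4 = -(O + t)/4 = -O/4 - t/4)
-144*(9 + I(m(-1, -1), -4 - 1*3)) = -144*(9 + (-(-4 - 1*3)/4 - ¼*(-6))) = -144*(9 + (-(-4 - 3)/4 + 3/2)) = -144*(9 + (-¼*(-7) + 3/2)) = -144*(9 + (7/4 + 3/2)) = -144*(9 + 13/4) = -144*49/4 = -1764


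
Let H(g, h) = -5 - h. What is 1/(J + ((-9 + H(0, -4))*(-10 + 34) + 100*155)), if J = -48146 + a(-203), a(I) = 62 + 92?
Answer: -1/32732 ≈ -3.0551e-5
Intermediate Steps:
a(I) = 154
J = -47992 (J = -48146 + 154 = -47992)
1/(J + ((-9 + H(0, -4))*(-10 + 34) + 100*155)) = 1/(-47992 + ((-9 + (-5 - 1*(-4)))*(-10 + 34) + 100*155)) = 1/(-47992 + ((-9 + (-5 + 4))*24 + 15500)) = 1/(-47992 + ((-9 - 1)*24 + 15500)) = 1/(-47992 + (-10*24 + 15500)) = 1/(-47992 + (-240 + 15500)) = 1/(-47992 + 15260) = 1/(-32732) = -1/32732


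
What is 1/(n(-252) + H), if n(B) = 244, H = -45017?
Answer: -1/44773 ≈ -2.2335e-5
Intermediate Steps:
1/(n(-252) + H) = 1/(244 - 45017) = 1/(-44773) = -1/44773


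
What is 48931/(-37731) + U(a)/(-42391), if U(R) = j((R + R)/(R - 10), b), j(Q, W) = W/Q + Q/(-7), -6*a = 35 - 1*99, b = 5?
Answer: -464591104745/358277879904 ≈ -1.2967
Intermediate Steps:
a = 32/3 (a = -(35 - 1*99)/6 = -(35 - 99)/6 = -⅙*(-64) = 32/3 ≈ 10.667)
j(Q, W) = -Q/7 + W/Q (j(Q, W) = W/Q + Q*(-⅐) = W/Q - Q/7 = -Q/7 + W/Q)
U(R) = -2*R/(7*(-10 + R)) + 5*(-10 + R)/(2*R) (U(R) = -(R + R)/(7*(R - 10)) + 5/(((R + R)/(R - 10))) = -2*R/(7*(-10 + R)) + 5/(((2*R)/(-10 + R))) = -2*R/(7*(-10 + R)) + 5/((2*R/(-10 + R))) = -2*R/(7*(-10 + R)) + 5*((-10 + R)/(2*R)) = -2*R/(7*(-10 + R)) + 5*(-10 + R)/(2*R))
48931/(-37731) + U(a)/(-42391) = 48931/(-37731) + ((3500 - 700*32/3 + 31*(32/3)²)/(14*(32/3)*(-10 + 32/3)))/(-42391) = 48931*(-1/37731) + ((1/14)*(3/32)*(3500 - 22400/3 + 31*(1024/9))/(⅔))*(-1/42391) = -48931/37731 + ((1/14)*(3/32)*(3/2)*(3500 - 22400/3 + 31744/9))*(-1/42391) = -48931/37731 + ((1/14)*(3/32)*(3/2)*(-3956/9))*(-1/42391) = -48931/37731 - 989/224*(-1/42391) = -48931/37731 + 989/9495584 = -464591104745/358277879904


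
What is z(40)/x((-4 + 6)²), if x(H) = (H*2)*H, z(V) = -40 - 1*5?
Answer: -45/32 ≈ -1.4063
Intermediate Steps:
z(V) = -45 (z(V) = -40 - 5 = -45)
x(H) = 2*H² (x(H) = (2*H)*H = 2*H²)
z(40)/x((-4 + 6)²) = -45*1/(2*(-4 + 6)⁴) = -45/(2*(2²)²) = -45/(2*4²) = -45/(2*16) = -45/32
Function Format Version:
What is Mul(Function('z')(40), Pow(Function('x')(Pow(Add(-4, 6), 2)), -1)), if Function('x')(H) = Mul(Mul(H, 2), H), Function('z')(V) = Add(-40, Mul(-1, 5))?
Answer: Rational(-45, 32) ≈ -1.4063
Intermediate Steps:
Function('z')(V) = -45 (Function('z')(V) = Add(-40, -5) = -45)
Function('x')(H) = Mul(2, Pow(H, 2)) (Function('x')(H) = Mul(Mul(2, H), H) = Mul(2, Pow(H, 2)))
Mul(Function('z')(40), Pow(Function('x')(Pow(Add(-4, 6), 2)), -1)) = Mul(-45, Pow(Mul(2, Pow(Pow(Add(-4, 6), 2), 2)), -1)) = Mul(-45, Pow(Mul(2, Pow(Pow(2, 2), 2)), -1)) = Mul(-45, Pow(Mul(2, Pow(4, 2)), -1)) = Mul(-45, Pow(Mul(2, 16), -1)) = Mul(-45, Pow(32, -1)) = Mul(-45, Rational(1, 32)) = Rational(-45, 32)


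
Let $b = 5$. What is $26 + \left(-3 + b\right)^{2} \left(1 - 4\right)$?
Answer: $14$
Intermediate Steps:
$26 + \left(-3 + b\right)^{2} \left(1 - 4\right) = 26 + \left(-3 + 5\right)^{2} \left(1 - 4\right) = 26 + 2^{2} \left(-3\right) = 26 + 4 \left(-3\right) = 26 - 12 = 14$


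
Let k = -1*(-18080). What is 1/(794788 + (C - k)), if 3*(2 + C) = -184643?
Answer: 3/2145475 ≈ 1.3983e-6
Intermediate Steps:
k = 18080
C = -184649/3 (C = -2 + (⅓)*(-184643) = -2 - 184643/3 = -184649/3 ≈ -61550.)
1/(794788 + (C - k)) = 1/(794788 + (-184649/3 - 1*18080)) = 1/(794788 + (-184649/3 - 18080)) = 1/(794788 - 238889/3) = 1/(2145475/3) = 3/2145475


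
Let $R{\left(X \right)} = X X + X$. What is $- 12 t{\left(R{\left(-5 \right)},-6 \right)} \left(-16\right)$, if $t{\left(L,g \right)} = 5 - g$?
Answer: $2112$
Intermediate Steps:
$R{\left(X \right)} = X + X^{2}$ ($R{\left(X \right)} = X^{2} + X = X + X^{2}$)
$- 12 t{\left(R{\left(-5 \right)},-6 \right)} \left(-16\right) = - 12 \left(5 - -6\right) \left(-16\right) = - 12 \left(5 + 6\right) \left(-16\right) = \left(-12\right) 11 \left(-16\right) = \left(-132\right) \left(-16\right) = 2112$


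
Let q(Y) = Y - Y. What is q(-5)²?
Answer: 0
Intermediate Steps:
q(Y) = 0
q(-5)² = 0² = 0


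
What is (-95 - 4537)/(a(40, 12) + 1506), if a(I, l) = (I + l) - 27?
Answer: -4632/1531 ≈ -3.0255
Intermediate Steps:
a(I, l) = -27 + I + l
(-95 - 4537)/(a(40, 12) + 1506) = (-95 - 4537)/((-27 + 40 + 12) + 1506) = -4632/(25 + 1506) = -4632/1531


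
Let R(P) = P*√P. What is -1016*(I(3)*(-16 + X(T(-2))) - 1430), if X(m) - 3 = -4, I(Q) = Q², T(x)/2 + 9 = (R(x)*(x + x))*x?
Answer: 1608328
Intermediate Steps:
R(P) = P^(3/2)
T(x) = -18 + 4*x^(7/2) (T(x) = -18 + 2*((x^(3/2)*(x + x))*x) = -18 + 2*((x^(3/2)*(2*x))*x) = -18 + 2*((2*x^(5/2))*x) = -18 + 2*(2*x^(7/2)) = -18 + 4*x^(7/2))
X(m) = -1 (X(m) = 3 - 4 = -1)
-1016*(I(3)*(-16 + X(T(-2))) - 1430) = -1016*(3²*(-16 - 1) - 1430) = -1016*(9*(-17) - 1430) = -1016*(-153 - 1430) = -1016*(-1583) = 1608328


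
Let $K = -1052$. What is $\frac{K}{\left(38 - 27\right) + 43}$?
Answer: $- \frac{526}{27} \approx -19.481$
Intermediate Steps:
$\frac{K}{\left(38 - 27\right) + 43} = \frac{1}{\left(38 - 27\right) + 43} \left(-1052\right) = \frac{1}{11 + 43} \left(-1052\right) = \frac{1}{54} \left(-1052\right) = - \frac{526}{27}$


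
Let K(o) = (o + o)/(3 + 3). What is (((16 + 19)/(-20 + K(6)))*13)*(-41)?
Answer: 18655/18 ≈ 1036.4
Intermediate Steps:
K(o) = o/3 (K(o) = (2*o)/6 = (2*o)*(⅙) = o/3)
(((16 + 19)/(-20 + K(6)))*13)*(-41) = (((16 + 19)/(-20 + (⅓)*6))*13)*(-41) = ((35/(-20 + 2))*13)*(-41) = ((35/(-18))*13)*(-41) = ((35*(-1/18))*13)*(-41) = -35/18*13*(-41) = -455/18*(-41) = 18655/18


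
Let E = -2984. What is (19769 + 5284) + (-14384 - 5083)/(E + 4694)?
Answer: 4757907/190 ≈ 25042.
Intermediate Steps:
(19769 + 5284) + (-14384 - 5083)/(E + 4694) = (19769 + 5284) + (-14384 - 5083)/(-2984 + 4694) = 25053 - 19467/1710 = 25053 - 19467*1/1710 = 25053 - 2163/190 = 4757907/190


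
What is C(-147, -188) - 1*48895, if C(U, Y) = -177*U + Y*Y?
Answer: 12468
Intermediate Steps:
C(U, Y) = Y² - 177*U (C(U, Y) = -177*U + Y² = Y² - 177*U)
C(-147, -188) - 1*48895 = ((-188)² - 177*(-147)) - 1*48895 = (35344 + 26019) - 48895 = 61363 - 48895 = 12468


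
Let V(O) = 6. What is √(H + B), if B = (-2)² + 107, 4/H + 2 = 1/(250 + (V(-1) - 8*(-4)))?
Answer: √1441479/115 ≈ 10.440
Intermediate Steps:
H = -1152/575 (H = 4/(-2 + 1/(250 + (6 - 8*(-4)))) = 4/(-2 + 1/(250 + (6 + 32))) = 4/(-2 + 1/(250 + 38)) = 4/(-2 + 1/288) = 4/(-575/288) = 4*(-288/575) = -1152/575 ≈ -2.0035)
B = 111 (B = 4 + 107 = 111)
√(H + B) = √(-1152/575 + 111) = √(62673/575) = √1441479/115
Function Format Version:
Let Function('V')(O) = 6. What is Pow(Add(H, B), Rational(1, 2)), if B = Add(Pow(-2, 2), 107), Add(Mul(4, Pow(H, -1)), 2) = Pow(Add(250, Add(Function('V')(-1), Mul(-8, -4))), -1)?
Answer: Mul(Rational(1, 115), Pow(1441479, Rational(1, 2))) ≈ 10.440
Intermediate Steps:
H = Rational(-1152, 575) (H = Mul(4, Pow(Add(-2, Pow(Add(250, Add(6, Mul(-8, -4))), -1)), -1)) = Mul(4, Pow(Add(-2, Pow(Add(250, Add(6, 32)), -1)), -1)) = Mul(4, Pow(Add(-2, Pow(Add(250, 38), -1)), -1)) = Mul(4, Pow(Add(-2, Pow(288, -1)), -1)) = Mul(4, Pow(Add(-2, Rational(1, 288)), -1)) = Mul(4, Pow(Rational(-575, 288), -1)) = Mul(4, Rational(-288, 575)) = Rational(-1152, 575) ≈ -2.0035)
B = 111 (B = Add(4, 107) = 111)
Pow(Add(H, B), Rational(1, 2)) = Pow(Add(Rational(-1152, 575), 111), Rational(1, 2)) = Pow(Rational(62673, 575), Rational(1, 2)) = Mul(Rational(1, 115), Pow(1441479, Rational(1, 2)))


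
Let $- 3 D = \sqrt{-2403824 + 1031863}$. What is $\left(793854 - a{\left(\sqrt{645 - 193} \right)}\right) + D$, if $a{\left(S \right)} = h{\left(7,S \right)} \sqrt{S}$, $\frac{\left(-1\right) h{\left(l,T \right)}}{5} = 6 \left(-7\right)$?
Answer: $793854 - 210 \sqrt{2} \sqrt[4]{113} - \frac{i \sqrt{1371961}}{3} \approx 7.9289 \cdot 10^{5} - 390.44 i$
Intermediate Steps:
$D = - \frac{i \sqrt{1371961}}{3}$ ($D = - \frac{\sqrt{-2403824 + 1031863}}{3} = - \frac{\sqrt{-1371961}}{3} = - \frac{i \sqrt{1371961}}{3} \approx - 390.44 i$)
$h{\left(l,T \right)} = 210$ ($h{\left(l,T \right)} = - 5 \cdot 6 \left(-7\right) = \left(-5\right) \left(-42\right) = 210$)
$a{\left(S \right)} = 210 \sqrt{S}$
$\left(793854 - a{\left(\sqrt{645 - 193} \right)}\right) + D = \left(793854 - 210 \sqrt{\sqrt{645 - 193}}\right) - \frac{i \sqrt{1371961}}{3} = \left(793854 - 210 \sqrt{\sqrt{452}}\right) - \frac{i \sqrt{1371961}}{3} = \left(793854 - 210 \sqrt{2 \sqrt{113}}\right) - \frac{i \sqrt{1371961}}{3} = \left(793854 - 210 \sqrt{2} \sqrt[4]{113}\right) - \frac{i \sqrt{1371961}}{3} = 793854 - 210 \sqrt{2} \sqrt[4]{113} - \frac{i \sqrt{1371961}}{3}$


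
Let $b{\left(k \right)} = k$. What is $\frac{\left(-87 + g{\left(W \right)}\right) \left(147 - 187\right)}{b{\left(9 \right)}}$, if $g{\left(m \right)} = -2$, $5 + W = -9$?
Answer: $\frac{3560}{9} \approx 395.56$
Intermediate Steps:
$W = -14$ ($W = -5 - 9 = -14$)
$\frac{\left(-87 + g{\left(W \right)}\right) \left(147 - 187\right)}{b{\left(9 \right)}} = \frac{\left(-87 - 2\right) \left(147 - 187\right)}{9} = \left(-89\right) \left(-40\right) \frac{1}{9} = 3560 \cdot \frac{1}{9} = \frac{3560}{9}$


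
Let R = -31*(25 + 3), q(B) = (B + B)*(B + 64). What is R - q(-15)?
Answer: 602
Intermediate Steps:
q(B) = 2*B*(64 + B) (q(B) = (2*B)*(64 + B) = 2*B*(64 + B))
R = -868 (R = -31*28 = -868)
R - q(-15) = -868 - 2*(-15)*(64 - 15) = -868 - 2*(-15)*49 = -868 - 1*(-1470) = -868 + 1470 = 602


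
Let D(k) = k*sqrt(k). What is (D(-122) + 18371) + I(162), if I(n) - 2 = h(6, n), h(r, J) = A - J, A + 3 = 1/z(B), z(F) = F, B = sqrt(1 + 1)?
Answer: 18208 + sqrt(2)/2 - 122*I*sqrt(122) ≈ 18209.0 - 1347.5*I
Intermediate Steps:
D(k) = k**(3/2)
B = sqrt(2) ≈ 1.4142
A = -3 + sqrt(2)/2 (A = -3 + 1/(sqrt(2)) = -3 + sqrt(2)/2 ≈ -2.2929)
h(r, J) = -3 + sqrt(2)/2 - J (h(r, J) = (-3 + sqrt(2)/2) - J = -3 + sqrt(2)/2 - J)
I(n) = -1 + sqrt(2)/2 - n (I(n) = 2 + (-3 + sqrt(2)/2 - n) = -1 + sqrt(2)/2 - n)
(D(-122) + 18371) + I(162) = ((-122)**(3/2) + 18371) + (-1 + sqrt(2)/2 - 1*162) = (-122*I*sqrt(122) + 18371) + (-1 + sqrt(2)/2 - 162) = (18371 - 122*I*sqrt(122)) + (-163 + sqrt(2)/2) = 18208 + sqrt(2)/2 - 122*I*sqrt(122)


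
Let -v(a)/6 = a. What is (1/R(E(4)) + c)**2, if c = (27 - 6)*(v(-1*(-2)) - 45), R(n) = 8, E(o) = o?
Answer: 91680625/64 ≈ 1.4325e+6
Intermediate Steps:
v(a) = -6*a
c = -1197 (c = (27 - 6)*(-(-6)*(-2) - 45) = 21*(-6*2 - 45) = 21*(-12 - 45) = 21*(-57) = -1197)
(1/R(E(4)) + c)**2 = (1/8 - 1197)**2 = (-9575/8)**2 = 91680625/64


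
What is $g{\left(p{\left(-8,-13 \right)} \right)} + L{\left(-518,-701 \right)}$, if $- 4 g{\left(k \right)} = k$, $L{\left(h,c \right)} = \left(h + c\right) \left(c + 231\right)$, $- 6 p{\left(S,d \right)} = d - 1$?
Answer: $\frac{6875153}{12} \approx 5.7293 \cdot 10^{5}$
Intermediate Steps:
$p{\left(S,d \right)} = \frac{1}{6} - \frac{d}{6}$ ($p{\left(S,d \right)} = - \frac{d - 1}{6} = - \frac{-1 + d}{6} = \frac{1}{6} - \frac{d}{6}$)
$L{\left(h,c \right)} = \left(231 + c\right) \left(c + h\right)$ ($L{\left(h,c \right)} = \left(c + h\right) \left(231 + c\right) = \left(231 + c\right) \left(c + h\right)$)
$g{\left(k \right)} = - \frac{k}{4}$
$g{\left(p{\left(-8,-13 \right)} \right)} + L{\left(-518,-701 \right)} = - \frac{\frac{1}{6} - - \frac{13}{6}}{4} + \left(\left(-701\right)^{2} + 231 \left(-701\right) + 231 \left(-518\right) - -363118\right) = - \frac{\frac{1}{6} + \frac{13}{6}}{4} + \left(491401 - 161931 - 119658 + 363118\right) = \left(- \frac{1}{4}\right) \frac{7}{3} + 572930 = - \frac{7}{12} + 572930 = \frac{6875153}{12}$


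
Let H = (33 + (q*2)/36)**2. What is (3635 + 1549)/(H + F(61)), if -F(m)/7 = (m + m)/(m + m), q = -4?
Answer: 209952/43229 ≈ 4.8567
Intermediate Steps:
F(m) = -7 (F(m) = -7*(m + m)/(m + m) = -7*2*m/(2*m) = -7*2*m*1/(2*m) = -7*1 = -7)
H = 87025/81 (H = (33 - 4*2/36)**2 = (33 - 8*1/36)**2 = (33 - 2/9)**2 = (295/9)**2 = 87025/81 ≈ 1074.4)
(3635 + 1549)/(H + F(61)) = (3635 + 1549)/(87025/81 - 7) = 5184/(86458/81) = 5184*(81/86458) = 209952/43229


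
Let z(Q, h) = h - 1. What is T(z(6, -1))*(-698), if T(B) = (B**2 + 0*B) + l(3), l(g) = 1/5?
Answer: -14658/5 ≈ -2931.6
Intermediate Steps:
l(g) = 1/5 (l(g) = 1*(1/5) = 1/5)
z(Q, h) = -1 + h
T(B) = 1/5 + B**2 (T(B) = (B**2 + 0*B) + 1/5 = (B**2 + 0) + 1/5 = B**2 + 1/5 = 1/5 + B**2)
T(z(6, -1))*(-698) = (1/5 + (-1 - 1)**2)*(-698) = (1/5 + (-2)**2)*(-698) = (1/5 + 4)*(-698) = (21/5)*(-698) = -14658/5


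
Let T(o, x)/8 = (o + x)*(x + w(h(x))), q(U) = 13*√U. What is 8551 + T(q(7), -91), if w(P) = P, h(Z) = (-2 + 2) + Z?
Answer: 141047 - 18928*√7 ≈ 90968.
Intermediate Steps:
h(Z) = Z (h(Z) = 0 + Z = Z)
T(o, x) = 16*x*(o + x) (T(o, x) = 8*((o + x)*(x + x)) = 8*((o + x)*(2*x)) = 8*(2*x*(o + x)) = 16*x*(o + x))
8551 + T(q(7), -91) = 8551 + 16*(-91)*(13*√7 - 91) = 8551 + 16*(-91)*(-91 + 13*√7) = 8551 + (132496 - 18928*√7) = 141047 - 18928*√7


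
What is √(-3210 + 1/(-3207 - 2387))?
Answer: I*√100450009154/5594 ≈ 56.657*I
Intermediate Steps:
√(-3210 + 1/(-3207 - 2387)) = √(-3210 + 1/(-5594)) = √(-3210 - 1/5594) = √(-17956741/5594) = I*√100450009154/5594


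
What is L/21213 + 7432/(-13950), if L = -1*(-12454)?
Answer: 297746/5480025 ≈ 0.054333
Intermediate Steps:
L = 12454
L/21213 + 7432/(-13950) = 12454/21213 + 7432/(-13950) = 12454*(1/21213) + 7432*(-1/13950) = 12454/21213 - 3716/6975 = 297746/5480025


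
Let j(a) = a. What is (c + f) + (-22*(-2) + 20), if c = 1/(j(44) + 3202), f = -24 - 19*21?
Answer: -1165313/3246 ≈ -359.00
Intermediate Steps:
f = -423 (f = -24 - 399 = -423)
c = 1/3246 (c = 1/(44 + 3202) = 1/3246 ≈ 0.00030807)
(c + f) + (-22*(-2) + 20) = (1/3246 - 423) + (-22*(-2) + 20) = -1373057/3246 + (44 + 20) = -1373057/3246 + 64 = -1165313/3246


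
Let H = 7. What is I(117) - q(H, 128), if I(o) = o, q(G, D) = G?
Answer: 110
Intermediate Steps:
I(117) - q(H, 128) = 117 - 1*7 = 117 - 7 = 110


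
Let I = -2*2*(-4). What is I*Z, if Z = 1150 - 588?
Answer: 8992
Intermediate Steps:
Z = 562
I = 16 (I = -4*(-4) = 16)
I*Z = 16*562 = 8992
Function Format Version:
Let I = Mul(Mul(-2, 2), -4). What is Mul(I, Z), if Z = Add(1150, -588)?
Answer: 8992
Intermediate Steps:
Z = 562
I = 16 (I = Mul(-4, -4) = 16)
Mul(I, Z) = Mul(16, 562) = 8992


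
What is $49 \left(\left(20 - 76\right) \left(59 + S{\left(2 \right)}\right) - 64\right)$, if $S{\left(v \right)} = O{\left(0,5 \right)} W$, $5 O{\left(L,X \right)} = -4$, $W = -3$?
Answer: $- \frac{858088}{5} \approx -1.7162 \cdot 10^{5}$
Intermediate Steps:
$O{\left(L,X \right)} = - \frac{4}{5}$ ($O{\left(L,X \right)} = \frac{1}{5} \left(-4\right) = - \frac{4}{5}$)
$S{\left(v \right)} = \frac{12}{5}$ ($S{\left(v \right)} = \left(- \frac{4}{5}\right) \left(-3\right) = \frac{12}{5}$)
$49 \left(\left(20 - 76\right) \left(59 + S{\left(2 \right)}\right) - 64\right) = 49 \left(\left(20 - 76\right) \left(59 + \frac{12}{5}\right) - 64\right) = 49 \left(\left(-56\right) \frac{307}{5} - 64\right) = 49 \left(- \frac{17192}{5} - 64\right) = 49 \left(- \frac{17512}{5}\right) = - \frac{858088}{5}$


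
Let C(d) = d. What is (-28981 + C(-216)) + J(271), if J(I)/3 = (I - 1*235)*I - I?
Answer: -742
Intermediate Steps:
J(I) = -3*I + 3*I*(-235 + I) (J(I) = 3*((I - 1*235)*I - I) = 3*((I - 235)*I - I) = 3*((-235 + I)*I - I) = 3*(I*(-235 + I) - I) = 3*(-I + I*(-235 + I)) = -3*I + 3*I*(-235 + I))
(-28981 + C(-216)) + J(271) = (-28981 - 216) + 3*271*(-236 + 271) = -29197 + 3*271*35 = -29197 + 28455 = -742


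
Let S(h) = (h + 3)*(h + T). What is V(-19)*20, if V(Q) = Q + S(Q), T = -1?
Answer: 6020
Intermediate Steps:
S(h) = (-1 + h)*(3 + h) (S(h) = (h + 3)*(h - 1) = (3 + h)*(-1 + h) = (-1 + h)*(3 + h))
V(Q) = -3 + Q² + 3*Q (V(Q) = Q + (-3 + Q² + 2*Q) = -3 + Q² + 3*Q)
V(-19)*20 = (-3 + (-19)² + 3*(-19))*20 = (-3 + 361 - 57)*20 = 301*20 = 6020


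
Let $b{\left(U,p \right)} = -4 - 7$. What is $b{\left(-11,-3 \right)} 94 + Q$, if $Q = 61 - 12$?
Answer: $-985$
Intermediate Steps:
$Q = 49$
$b{\left(U,p \right)} = -11$ ($b{\left(U,p \right)} = -4 - 7 = -11$)
$b{\left(-11,-3 \right)} 94 + Q = \left(-11\right) 94 + 49 = -1034 + 49 = -985$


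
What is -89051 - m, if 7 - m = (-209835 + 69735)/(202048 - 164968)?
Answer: -55040179/618 ≈ -89062.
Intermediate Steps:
m = 6661/618 (m = 7 - (-209835 + 69735)/(202048 - 164968) = 7 - (-140100)/37080 = 7 - 1*(-2335/618) = 7 + 2335/618 = 6661/618 ≈ 10.778)
-89051 - m = -89051 - 1*6661/618 = -89051 - 6661/618 = -55040179/618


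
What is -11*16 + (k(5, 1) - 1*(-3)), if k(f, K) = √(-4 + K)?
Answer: -173 + I*√3 ≈ -173.0 + 1.732*I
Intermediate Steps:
-11*16 + (k(5, 1) - 1*(-3)) = -11*16 + (√(-4 + 1) - 1*(-3)) = -176 + (√(-3) + 3) = -176 + (I*√3 + 3) = -176 + (3 + I*√3) = -173 + I*√3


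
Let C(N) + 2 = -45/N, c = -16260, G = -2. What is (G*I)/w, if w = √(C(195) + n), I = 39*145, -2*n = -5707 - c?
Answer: 3770*I*√3568422/45749 ≈ 155.67*I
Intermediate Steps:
n = -10553/2 (n = -(-5707 - 1*(-16260))/2 = -(-5707 + 16260)/2 = -½*10553 = -10553/2 ≈ -5276.5)
I = 5655
C(N) = -2 - 45/N
w = I*√3568422/26 (w = √((-2 - 45/195) - 10553/2) = √((-2 - 45*1/195) - 10553/2) = √((-2 - 3/13) - 10553/2) = √(-29/13 - 10553/2) = √(-137247/26) = I*√3568422/26 ≈ 72.655*I)
(G*I)/w = (-2*5655)/((I*√3568422/26)) = -(-3770)*I*√3568422/45749 = 3770*I*√3568422/45749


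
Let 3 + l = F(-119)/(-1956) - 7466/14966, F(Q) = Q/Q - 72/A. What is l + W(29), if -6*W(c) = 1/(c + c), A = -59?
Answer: -7310342520/2086956319 ≈ -3.5029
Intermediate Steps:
W(c) = -1/(12*c) (W(c) = -1/(6*(c + c)) = -1/(2*c)/6 = -1/(12*c))
F(Q) = 131/59 (F(Q) = Q/Q - 72/(-59) = 1 - 72*(-1/59) = 1 + 72/59 = 131/59)
l = -3022487801/863568132 (l = -3 + ((131/59)/(-1956) - 7466/14966) = -3 + ((131/59)*(-1/1956) - 7466*1/14966) = -3 + (-131/115404 - 3733/7483) = -3 - 431783405/863568132 = -3022487801/863568132 ≈ -3.5000)
l + W(29) = -3022487801/863568132 - 1/12/29 = -3022487801/863568132 - 1/12*1/29 = -3022487801/863568132 - 1/348 = -7310342520/2086956319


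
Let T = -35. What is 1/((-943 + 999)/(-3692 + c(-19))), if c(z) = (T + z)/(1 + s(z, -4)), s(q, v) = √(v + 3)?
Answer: -3719/56 + 27*I/56 ≈ -66.411 + 0.48214*I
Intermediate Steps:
s(q, v) = √(3 + v)
c(z) = (1 - I)*(-35 + z)/2 (c(z) = (-35 + z)/(1 + √(3 - 4)) = (-35 + z)/(1 + √(-1)) = (-35 + z)/(1 + I) = (-35 + z)*((1 - I)/2) = (1 - I)*(-35 + z)/2)
1/((-943 + 999)/(-3692 + c(-19))) = 1/((-943 + 999)/(-3692 + (1 - I)*(-35 - 19)/2)) = 1/(56/(-3692 + (½)*(1 - I)*(-54))) = 1/(56/(-3692 + (-27 + 27*I))) = 1/(56/(-3719 + 27*I)) = 1/(56*((-3719 - 27*I)/13831690)) = 1/(28*(-3719 - 27*I)/6915845) = -3719/56 + 27*I/56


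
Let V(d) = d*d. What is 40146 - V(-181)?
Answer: 7385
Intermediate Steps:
V(d) = d²
40146 - V(-181) = 40146 - 1*(-181)² = 40146 - 1*32761 = 40146 - 32761 = 7385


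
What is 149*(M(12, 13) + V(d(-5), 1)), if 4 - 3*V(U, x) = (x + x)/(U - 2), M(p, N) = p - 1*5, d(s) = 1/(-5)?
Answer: 14155/11 ≈ 1286.8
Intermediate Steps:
d(s) = -1/5
M(p, N) = -5 + p (M(p, N) = p - 5 = -5 + p)
V(U, x) = 4/3 - 2*x/(3*(-2 + U)) (V(U, x) = 4/3 - (x + x)/(3*(U - 2)) = 4/3 - 2*x/(3*(-2 + U)))
149*(M(12, 13) + V(d(-5), 1)) = 149*((-5 + 12) + 2*(-4 - 1*1 + 2*(-1/5))/(3*(-2 - 1/5))) = 149*(7 + 2*(-4 - 1 - 2/5)/(3*(-11/5))) = 149*(7 + (2/3)*(-5/11)*(-27/5)) = 149*(7 + 18/11) = 149*(95/11) = 14155/11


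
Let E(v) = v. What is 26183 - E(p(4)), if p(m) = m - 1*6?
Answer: 26185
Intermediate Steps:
p(m) = -6 + m (p(m) = m - 6 = -6 + m)
26183 - E(p(4)) = 26183 - (-6 + 4) = 26183 - 1*(-2) = 26183 + 2 = 26185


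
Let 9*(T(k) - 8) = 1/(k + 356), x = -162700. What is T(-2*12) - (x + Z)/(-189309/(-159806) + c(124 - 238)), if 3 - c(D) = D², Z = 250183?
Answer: 3385333563547/229762818756 ≈ 14.734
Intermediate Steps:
T(k) = 8 + 1/(9*(356 + k)) (T(k) = 8 + 1/(9*(k + 356)) = 8 + 1/(9*(356 + k)))
c(D) = 3 - D²
T(-2*12) - (x + Z)/(-189309/(-159806) + c(124 - 238)) = (25633 + 72*(-2*12))/(9*(356 - 2*12)) - (-162700 + 250183)/(-189309/(-159806) + (3 - (124 - 238)²)) = (25633 + 72*(-24))/(9*(356 - 24)) - 87483/(-189309*(-1/159806) + (3 - 1*(-114)²)) = (⅑)*(25633 - 1728)/332 - 87483/(189309/159806 + (3 - 1*12996)) = (⅑)*(1/332)*23905 - 87483/(189309/159806 + (3 - 12996)) = 23905/2988 - 87483/(189309/159806 - 12993) = 23905/2988 - 87483/(-2076170049/159806) = 23905/2988 - 87483*(-159806)/2076170049 = 23905/2988 - 1*(-4660102766/692056683) = 23905/2988 + 4660102766/692056683 = 3385333563547/229762818756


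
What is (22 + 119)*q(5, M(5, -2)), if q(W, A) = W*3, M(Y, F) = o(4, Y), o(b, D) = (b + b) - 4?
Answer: 2115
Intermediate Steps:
o(b, D) = -4 + 2*b (o(b, D) = 2*b - 4 = -4 + 2*b)
M(Y, F) = 4 (M(Y, F) = -4 + 2*4 = -4 + 8 = 4)
q(W, A) = 3*W
(22 + 119)*q(5, M(5, -2)) = (22 + 119)*(3*5) = 141*15 = 2115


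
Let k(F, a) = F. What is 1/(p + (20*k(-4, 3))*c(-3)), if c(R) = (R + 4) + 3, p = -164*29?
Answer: -1/5076 ≈ -0.00019701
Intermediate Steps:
p = -4756
c(R) = 7 + R (c(R) = (4 + R) + 3 = 7 + R)
1/(p + (20*k(-4, 3))*c(-3)) = 1/(-4756 + (20*(-4))*(7 - 3)) = 1/(-4756 - 80*4) = 1/(-4756 - 320) = 1/(-5076) = -1/5076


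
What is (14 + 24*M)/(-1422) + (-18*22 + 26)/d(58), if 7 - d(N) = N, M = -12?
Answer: 90019/12087 ≈ 7.4476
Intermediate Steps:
d(N) = 7 - N
(14 + 24*M)/(-1422) + (-18*22 + 26)/d(58) = (14 + 24*(-12))/(-1422) + (-18*22 + 26)/(7 - 1*58) = (14 - 288)*(-1/1422) + (-396 + 26)/(7 - 58) = -274*(-1/1422) - 370/(-51) = 137/711 - 370*(-1/51) = 137/711 + 370/51 = 90019/12087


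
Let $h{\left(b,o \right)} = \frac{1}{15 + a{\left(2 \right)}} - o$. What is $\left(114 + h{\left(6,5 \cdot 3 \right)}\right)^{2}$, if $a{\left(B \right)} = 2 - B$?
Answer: $\frac{2208196}{225} \approx 9814.2$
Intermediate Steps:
$h{\left(b,o \right)} = \frac{1}{15} - o$ ($h{\left(b,o \right)} = \frac{1}{15 + \left(2 - 2\right)} - o = \frac{1}{15 + 0} - o = \frac{1}{15} - o$)
$\left(114 + h{\left(6,5 \cdot 3 \right)}\right)^{2} = \left(114 + \left(\frac{1}{15} - 5 \cdot 3\right)\right)^{2} = \left(114 + \left(\frac{1}{15} - 15\right)\right)^{2} = \left(114 - \frac{224}{15}\right)^{2} = \left(\frac{1486}{15}\right)^{2} = \frac{2208196}{225}$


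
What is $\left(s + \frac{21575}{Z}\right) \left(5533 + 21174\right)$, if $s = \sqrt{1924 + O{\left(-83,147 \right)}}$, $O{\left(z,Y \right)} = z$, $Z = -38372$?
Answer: $- \frac{576203525}{38372} + 26707 \sqrt{1841} \approx 1.1309 \cdot 10^{6}$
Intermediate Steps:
$s = \sqrt{1841}$ ($s = \sqrt{1924 - 83} = \sqrt{1841} \approx 42.907$)
$\left(s + \frac{21575}{Z}\right) \left(5533 + 21174\right) = \left(\sqrt{1841} + \frac{21575}{-38372}\right) \left(5533 + 21174\right) = \left(\sqrt{1841} + 21575 \left(- \frac{1}{38372}\right)\right) 26707 = \left(\sqrt{1841} - \frac{21575}{38372}\right) 26707 = \left(- \frac{21575}{38372} + \sqrt{1841}\right) 26707 = - \frac{576203525}{38372} + 26707 \sqrt{1841}$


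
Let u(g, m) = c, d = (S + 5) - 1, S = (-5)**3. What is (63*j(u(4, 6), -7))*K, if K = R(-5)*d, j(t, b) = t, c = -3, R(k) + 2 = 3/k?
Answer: -297297/5 ≈ -59459.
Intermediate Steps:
S = -125
R(k) = -2 + 3/k
d = -121 (d = (-125 + 5) - 1 = -120 - 1 = -121)
u(g, m) = -3
K = 1573/5 (K = (-2 + 3/(-5))*(-121) = (-2 + 3*(-1/5))*(-121) = (-2 - 3/5)*(-121) = -13/5*(-121) = 1573/5 ≈ 314.60)
(63*j(u(4, 6), -7))*K = (63*(-3))*(1573/5) = -189*1573/5 = -297297/5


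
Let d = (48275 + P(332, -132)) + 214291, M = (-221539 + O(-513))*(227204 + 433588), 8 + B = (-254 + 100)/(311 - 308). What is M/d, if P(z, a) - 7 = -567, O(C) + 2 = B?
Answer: -73215863732/131003 ≈ -5.5889e+5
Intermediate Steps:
B = -178/3 (B = -8 + (-254 + 100)/(311 - 308) = -8 - 154/3 = -178/3 ≈ -59.333)
O(C) = -184/3 (O(C) = -2 - 178/3 = -184/3)
P(z, a) = -560 (P(z, a) = 7 - 567 = -560)
M = -146431727464 (M = (-221539 - 184/3)*(227204 + 433588) = -664801/3*660792 = -146431727464)
d = 262006 (d = (48275 - 560) + 214291 = 47715 + 214291 = 262006)
M/d = -146431727464/262006 = -146431727464*1/262006 = -73215863732/131003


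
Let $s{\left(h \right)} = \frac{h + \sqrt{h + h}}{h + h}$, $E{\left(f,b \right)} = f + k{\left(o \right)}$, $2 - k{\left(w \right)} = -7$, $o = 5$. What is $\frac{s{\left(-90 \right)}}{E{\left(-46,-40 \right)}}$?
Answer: $- \frac{1}{74} + \frac{i \sqrt{5}}{1110} \approx -0.013514 + 0.0020145 i$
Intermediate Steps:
$k{\left(w \right)} = 9$ ($k{\left(w \right)} = 2 - -7 = 2 + 7 = 9$)
$E{\left(f,b \right)} = 9 + f$ ($E{\left(f,b \right)} = f + 9 = 9 + f$)
$s{\left(h \right)} = \frac{h + \sqrt{2} \sqrt{h}}{2 h}$ ($s{\left(h \right)} = \frac{h + \sqrt{2 h}}{2 h} = \left(h + \sqrt{2} \sqrt{h}\right) \frac{1}{2 h} = \frac{h + \sqrt{2} \sqrt{h}}{2 h}$)
$\frac{s{\left(-90 \right)}}{E{\left(-46,-40 \right)}} = \frac{\frac{1}{2} + \frac{\sqrt{2}}{2 \cdot 3 i \sqrt{10}}}{9 - 46} = \frac{\frac{1}{2} + \frac{\sqrt{2} \left(- \frac{i \sqrt{10}}{30}\right)}{2}}{-37} = \left(\frac{1}{2} - \frac{i \sqrt{5}}{30}\right) \left(- \frac{1}{37}\right) = - \frac{1}{74} + \frac{i \sqrt{5}}{1110}$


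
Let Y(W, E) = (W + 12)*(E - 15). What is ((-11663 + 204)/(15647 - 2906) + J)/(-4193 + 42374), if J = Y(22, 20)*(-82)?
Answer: -177620999/486464121 ≈ -0.36513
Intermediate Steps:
Y(W, E) = (-15 + E)*(12 + W) (Y(W, E) = (12 + W)*(-15 + E) = (-15 + E)*(12 + W))
J = -13940 (J = (-180 - 15*22 + 12*20 + 20*22)*(-82) = (-180 - 330 + 240 + 440)*(-82) = 170*(-82) = -13940)
((-11663 + 204)/(15647 - 2906) + J)/(-4193 + 42374) = ((-11663 + 204)/(15647 - 2906) - 13940)/(-4193 + 42374) = (-11459/12741 - 13940)/38181 = (-11459*1/12741 - 13940)*(1/38181) = (-11459/12741 - 13940)*(1/38181) = -177620999/12741*1/38181 = -177620999/486464121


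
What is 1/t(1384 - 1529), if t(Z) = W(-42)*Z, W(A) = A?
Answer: 1/6090 ≈ 0.00016420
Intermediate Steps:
t(Z) = -42*Z
1/t(1384 - 1529) = 1/(-42*(1384 - 1529)) = 1/(-42*(-145)) = 1/6090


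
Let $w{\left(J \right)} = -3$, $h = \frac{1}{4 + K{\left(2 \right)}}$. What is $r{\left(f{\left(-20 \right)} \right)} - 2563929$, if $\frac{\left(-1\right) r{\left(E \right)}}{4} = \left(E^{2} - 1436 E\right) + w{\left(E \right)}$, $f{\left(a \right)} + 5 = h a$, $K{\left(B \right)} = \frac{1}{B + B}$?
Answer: $- \frac{757192833}{289} \approx -2.62 \cdot 10^{6}$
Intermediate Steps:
$K{\left(B \right)} = \frac{1}{2 B}$
$h = \frac{4}{17}$ ($h = \frac{1}{4 + \frac{1}{2 \cdot 2}} = \frac{1}{4 + \frac{1}{2} \cdot \frac{1}{2}} = \frac{1}{4 + \frac{1}{4}} = \frac{1}{\frac{17}{4}} = \frac{4}{17} \approx 0.23529$)
$f{\left(a \right)} = -5 + \frac{4 a}{17}$
$r{\left(E \right)} = 12 - 4 E^{2} + 5744 E$ ($r{\left(E \right)} = - 4 \left(\left(E^{2} - 1436 E\right) - 3\right) = - 4 \left(-3 + E^{2} - 1436 E\right) = 12 - 4 E^{2} + 5744 E$)
$r{\left(f{\left(-20 \right)} \right)} - 2563929 = \left(12 - 4 \left(-5 + \frac{4}{17} \left(-20\right)\right)^{2} + 5744 \left(-5 + \frac{4}{17} \left(-20\right)\right)\right) - 2563929 = \left(12 - 4 \left(-5 - \frac{80}{17}\right)^{2} + 5744 \left(-5 - \frac{80}{17}\right)\right) - 2563929 = \left(12 - 4 \left(- \frac{165}{17}\right)^{2} + 5744 \left(- \frac{165}{17}\right)\right) - 2563929 = \left(12 - \frac{108900}{289} - \frac{947760}{17}\right) - 2563929 = - \frac{16217352}{289} - 2563929 = - \frac{757192833}{289}$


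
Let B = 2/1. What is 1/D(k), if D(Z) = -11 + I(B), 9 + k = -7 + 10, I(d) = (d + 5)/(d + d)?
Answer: -4/37 ≈ -0.10811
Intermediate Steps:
B = 2 (B = 2*1 = 2)
I(d) = (5 + d)/(2*d) (I(d) = (5 + d)/((2*d)) = (5 + d)*(1/(2*d)) = (5 + d)/(2*d))
k = -6 (k = -9 + (-7 + 10) = -9 + 3 = -6)
D(Z) = -37/4 (D(Z) = -11 + (½)*(5 + 2)/2 = -11 + (½)*(½)*7 = -11 + 7/4 = -37/4)
1/D(k) = 1/(-37/4) = -4/37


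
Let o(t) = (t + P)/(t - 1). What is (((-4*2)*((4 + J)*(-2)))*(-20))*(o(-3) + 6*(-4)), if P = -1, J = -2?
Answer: 14720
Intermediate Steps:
o(t) = 1 (o(t) = (t - 1)/(t - 1) = (-1 + t)/(-1 + t) = 1)
(((-4*2)*((4 + J)*(-2)))*(-20))*(o(-3) + 6*(-4)) = (((-4*2)*((4 - 2)*(-2)))*(-20))*(1 + 6*(-4)) = (-16*(-2)*(-20))*(1 - 24) = (-8*(-4)*(-20))*(-23) = (32*(-20))*(-23) = -640*(-23) = 14720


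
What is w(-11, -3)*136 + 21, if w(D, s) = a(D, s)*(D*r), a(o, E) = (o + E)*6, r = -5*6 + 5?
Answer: -3141579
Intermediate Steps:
r = -25 (r = -30 + 5 = -25)
a(o, E) = 6*E + 6*o (a(o, E) = (E + o)*6 = 6*E + 6*o)
w(D, s) = -25*D*(6*D + 6*s) (w(D, s) = (6*s + 6*D)*(D*(-25)) = (6*D + 6*s)*(-25*D) = -25*D*(6*D + 6*s))
w(-11, -3)*136 + 21 = -150*(-11)*(-11 - 3)*136 + 21 = -150*(-11)*(-14)*136 + 21 = -23100*136 + 21 = -3141600 + 21 = -3141579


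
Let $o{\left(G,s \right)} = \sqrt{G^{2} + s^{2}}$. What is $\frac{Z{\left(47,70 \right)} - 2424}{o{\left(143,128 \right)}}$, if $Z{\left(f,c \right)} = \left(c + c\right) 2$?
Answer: $- \frac{2144 \sqrt{36833}}{36833} \approx -11.171$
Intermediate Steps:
$Z{\left(f,c \right)} = 4 c$ ($Z{\left(f,c \right)} = 2 c 2 = 4 c$)
$\frac{Z{\left(47,70 \right)} - 2424}{o{\left(143,128 \right)}} = \frac{4 \cdot 70 - 2424}{\sqrt{143^{2} + 128^{2}}} = \frac{280 - 2424}{\sqrt{20449 + 16384}} = - \frac{2144}{\sqrt{36833}} = - 2144 \frac{\sqrt{36833}}{36833} = - \frac{2144 \sqrt{36833}}{36833}$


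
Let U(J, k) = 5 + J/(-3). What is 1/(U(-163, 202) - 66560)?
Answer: -3/199502 ≈ -1.5037e-5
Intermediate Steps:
U(J, k) = 5 - J/3 (U(J, k) = 5 + J*(-1/3) = 5 - J/3)
1/(U(-163, 202) - 66560) = 1/((5 - 1/3*(-163)) - 66560) = 1/((5 + 163/3) - 66560) = 1/(178/3 - 66560) = 1/(-199502/3) = -3/199502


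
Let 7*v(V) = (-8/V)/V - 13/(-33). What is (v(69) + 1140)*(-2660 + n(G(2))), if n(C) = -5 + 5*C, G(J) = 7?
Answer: -1099185153490/366597 ≈ -2.9983e+6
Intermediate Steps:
v(V) = 13/231 - 8/(7*V**2) (v(V) = ((-8/V)/V - 13/(-33))/7 = (-8/V**2 - 13*(-1/33))/7 = (-8/V**2 + 13/33)/7 = (13/33 - 8/V**2)/7 = 13/231 - 8/(7*V**2))
(v(69) + 1140)*(-2660 + n(G(2))) = ((13/231 - 8/7/69**2) + 1140)*(-2660 + (-5 + 5*7)) = ((13/231 - 8/7*1/4761) + 1140)*(-2660 + (-5 + 35)) = ((13/231 - 8/33327) + 1140)*(-2660 + 30) = (20543/366597 + 1140)*(-2630) = (417941123/366597)*(-2630) = -1099185153490/366597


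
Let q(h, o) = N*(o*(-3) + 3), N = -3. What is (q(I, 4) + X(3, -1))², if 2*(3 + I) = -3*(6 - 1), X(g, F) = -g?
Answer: 576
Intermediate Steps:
I = -21/2 (I = -3 + (-3*(6 - 1))/2 = -3 + (-3*5)/2 = -3 + (½)*(-15) = -3 - 15/2 = -21/2 ≈ -10.500)
q(h, o) = -9 + 9*o (q(h, o) = -3*(o*(-3) + 3) = -3*(-3*o + 3) = -3*(3 - 3*o) = -9 + 9*o)
(q(I, 4) + X(3, -1))² = ((-9 + 9*4) - 1*3)² = ((-9 + 36) - 3)² = (27 - 3)² = 24² = 576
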